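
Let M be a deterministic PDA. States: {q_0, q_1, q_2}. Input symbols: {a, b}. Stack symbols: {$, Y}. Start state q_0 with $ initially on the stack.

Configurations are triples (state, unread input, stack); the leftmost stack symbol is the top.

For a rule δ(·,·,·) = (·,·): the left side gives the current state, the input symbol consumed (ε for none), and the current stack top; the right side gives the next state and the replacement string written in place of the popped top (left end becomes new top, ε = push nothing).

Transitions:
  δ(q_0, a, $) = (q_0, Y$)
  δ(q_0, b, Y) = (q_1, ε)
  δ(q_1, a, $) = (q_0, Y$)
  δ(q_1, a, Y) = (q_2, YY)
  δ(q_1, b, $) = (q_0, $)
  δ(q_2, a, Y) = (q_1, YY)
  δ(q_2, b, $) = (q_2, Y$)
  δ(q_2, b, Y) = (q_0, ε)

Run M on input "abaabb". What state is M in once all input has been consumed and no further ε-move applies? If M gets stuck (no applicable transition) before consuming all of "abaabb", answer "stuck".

(q_0, abaabb, $) ⊢ (q_0, baabb, Y$) ⊢ (q_1, aabb, $) ⊢ (q_0, abb, Y$)
No transition for (q_0, a, top Y); M blocks with input abb remaining.

stuck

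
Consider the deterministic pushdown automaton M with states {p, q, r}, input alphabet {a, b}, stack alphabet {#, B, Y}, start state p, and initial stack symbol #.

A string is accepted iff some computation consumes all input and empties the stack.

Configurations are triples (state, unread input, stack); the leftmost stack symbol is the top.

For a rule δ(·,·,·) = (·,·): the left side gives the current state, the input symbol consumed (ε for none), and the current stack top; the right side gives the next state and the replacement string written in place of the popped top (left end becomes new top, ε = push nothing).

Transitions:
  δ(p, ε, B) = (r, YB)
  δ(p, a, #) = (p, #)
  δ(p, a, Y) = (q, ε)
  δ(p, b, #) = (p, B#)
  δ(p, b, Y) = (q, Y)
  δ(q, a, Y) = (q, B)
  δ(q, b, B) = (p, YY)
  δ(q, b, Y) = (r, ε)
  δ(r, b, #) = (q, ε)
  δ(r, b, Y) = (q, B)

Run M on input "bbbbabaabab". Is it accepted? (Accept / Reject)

(p, bbbbabaabab, #) ⊢ (p, bbbabaabab, B#) ⊢ (r, bbbabaabab, YB#) ⊢ (q, bbabaabab, BB#) ⊢ (p, babaabab, YYB#) ⊢ (q, abaabab, YYB#) ⊢ (q, baabab, BYB#) ⊢ (p, aabab, YYYB#) ⊢ (q, abab, YYB#) ⊢ (q, bab, BYB#) ⊢ (p, ab, YYYB#) ⊢ (q, b, YYB#) ⊢ (r, ε, YB#)
All input consumed; stack is YB#, not empty, and no further ε-move applies.

Reject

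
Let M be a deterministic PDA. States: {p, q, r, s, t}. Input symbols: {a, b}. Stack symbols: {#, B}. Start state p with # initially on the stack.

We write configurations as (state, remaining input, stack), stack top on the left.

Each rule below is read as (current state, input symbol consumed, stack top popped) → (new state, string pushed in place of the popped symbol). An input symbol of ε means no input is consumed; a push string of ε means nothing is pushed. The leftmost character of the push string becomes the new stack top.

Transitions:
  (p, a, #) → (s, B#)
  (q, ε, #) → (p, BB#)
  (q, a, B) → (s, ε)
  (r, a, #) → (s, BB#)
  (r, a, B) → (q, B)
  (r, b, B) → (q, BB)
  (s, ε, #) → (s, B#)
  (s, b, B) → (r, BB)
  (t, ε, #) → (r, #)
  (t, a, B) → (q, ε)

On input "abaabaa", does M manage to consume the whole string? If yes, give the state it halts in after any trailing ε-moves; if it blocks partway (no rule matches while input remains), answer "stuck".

s

(p, abaabaa, #)
  read a, top #: go to s, push B# → (s, baabaa, B#)
  read b, top B: go to r, push BB → (r, aabaa, BB#)
  read a, top B: go to q, push B → (q, abaa, BB#)
  read a, top B: go to s, push ε → (s, baa, B#)
  read b, top B: go to r, push BB → (r, aa, BB#)
  read a, top B: go to q, push B → (q, a, BB#)
  read a, top B: go to s, push ε → (s, ε, B#)
All input consumed; M is in state s.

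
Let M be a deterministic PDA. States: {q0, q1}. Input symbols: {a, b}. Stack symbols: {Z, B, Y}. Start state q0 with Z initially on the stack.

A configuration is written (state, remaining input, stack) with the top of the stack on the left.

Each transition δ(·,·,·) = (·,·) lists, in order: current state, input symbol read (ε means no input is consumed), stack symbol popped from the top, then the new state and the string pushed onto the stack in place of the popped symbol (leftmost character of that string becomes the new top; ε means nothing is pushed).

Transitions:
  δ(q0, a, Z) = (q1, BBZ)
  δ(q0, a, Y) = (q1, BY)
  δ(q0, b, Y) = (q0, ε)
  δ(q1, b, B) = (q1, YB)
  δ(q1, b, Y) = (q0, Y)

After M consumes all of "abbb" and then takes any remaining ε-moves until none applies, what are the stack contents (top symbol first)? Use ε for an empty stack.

BBZ

(q0, abbb, Z)
  read a, top Z: go to q1, push BBZ → (q1, bbb, BBZ)
  read b, top B: go to q1, push YB → (q1, bb, YBBZ)
  read b, top Y: go to q0, push Y → (q0, b, YBBZ)
  read b, top Y: go to q0, push ε → (q0, ε, BBZ)
All input consumed in state q0 with stack BBZ.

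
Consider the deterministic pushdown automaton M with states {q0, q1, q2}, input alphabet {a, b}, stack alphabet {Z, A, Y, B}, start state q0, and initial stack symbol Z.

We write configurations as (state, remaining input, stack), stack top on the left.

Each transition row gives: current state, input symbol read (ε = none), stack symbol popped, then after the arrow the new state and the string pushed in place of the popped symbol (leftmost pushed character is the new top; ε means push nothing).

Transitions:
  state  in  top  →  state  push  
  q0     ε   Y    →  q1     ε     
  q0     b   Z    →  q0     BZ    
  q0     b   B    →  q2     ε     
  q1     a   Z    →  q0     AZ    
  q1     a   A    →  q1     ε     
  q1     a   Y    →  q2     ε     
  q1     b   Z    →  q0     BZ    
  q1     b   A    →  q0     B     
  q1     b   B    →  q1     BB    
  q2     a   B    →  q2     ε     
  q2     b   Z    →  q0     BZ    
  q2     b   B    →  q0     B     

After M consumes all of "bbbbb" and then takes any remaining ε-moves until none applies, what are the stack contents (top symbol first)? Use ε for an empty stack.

(q0, bbbbb, Z) ⊢ (q0, bbbb, BZ) ⊢ (q2, bbb, Z) ⊢ (q0, bb, BZ) ⊢ (q2, b, Z) ⊢ (q0, ε, BZ)
All input consumed in state q0 with stack BZ.

BZ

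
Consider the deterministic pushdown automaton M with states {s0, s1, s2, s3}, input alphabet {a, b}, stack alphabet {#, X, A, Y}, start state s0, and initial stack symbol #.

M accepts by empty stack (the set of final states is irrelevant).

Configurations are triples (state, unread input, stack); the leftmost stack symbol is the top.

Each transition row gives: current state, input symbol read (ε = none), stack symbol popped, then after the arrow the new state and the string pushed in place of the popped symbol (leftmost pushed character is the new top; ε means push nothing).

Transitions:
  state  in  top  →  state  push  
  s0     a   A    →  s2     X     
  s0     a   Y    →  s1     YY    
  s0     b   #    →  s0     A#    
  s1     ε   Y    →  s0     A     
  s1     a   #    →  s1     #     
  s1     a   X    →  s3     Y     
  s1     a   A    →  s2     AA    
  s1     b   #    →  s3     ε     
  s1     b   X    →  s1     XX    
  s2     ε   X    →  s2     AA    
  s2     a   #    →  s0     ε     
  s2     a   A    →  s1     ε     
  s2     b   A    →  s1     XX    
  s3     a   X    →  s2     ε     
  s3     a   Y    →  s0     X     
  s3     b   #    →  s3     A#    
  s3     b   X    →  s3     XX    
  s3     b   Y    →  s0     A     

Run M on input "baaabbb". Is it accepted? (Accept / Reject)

Reject

(s0, baaabbb, #)
  read b, top #: go to s0, push A# → (s0, aaabbb, A#)
  read a, top A: go to s2, push X → (s2, aabbb, X#)
  ε-move, top X: go to s2, push AA → (s2, aabbb, AA#)
  read a, top A: go to s1, push ε → (s1, abbb, A#)
  read a, top A: go to s2, push AA → (s2, bbb, AA#)
  read b, top A: go to s1, push XX → (s1, bb, XXA#)
  read b, top X: go to s1, push XX → (s1, b, XXXA#)
  read b, top X: go to s1, push XX → (s1, ε, XXXXA#)
All input consumed; stack is XXXXA#, not empty, and no further ε-move applies.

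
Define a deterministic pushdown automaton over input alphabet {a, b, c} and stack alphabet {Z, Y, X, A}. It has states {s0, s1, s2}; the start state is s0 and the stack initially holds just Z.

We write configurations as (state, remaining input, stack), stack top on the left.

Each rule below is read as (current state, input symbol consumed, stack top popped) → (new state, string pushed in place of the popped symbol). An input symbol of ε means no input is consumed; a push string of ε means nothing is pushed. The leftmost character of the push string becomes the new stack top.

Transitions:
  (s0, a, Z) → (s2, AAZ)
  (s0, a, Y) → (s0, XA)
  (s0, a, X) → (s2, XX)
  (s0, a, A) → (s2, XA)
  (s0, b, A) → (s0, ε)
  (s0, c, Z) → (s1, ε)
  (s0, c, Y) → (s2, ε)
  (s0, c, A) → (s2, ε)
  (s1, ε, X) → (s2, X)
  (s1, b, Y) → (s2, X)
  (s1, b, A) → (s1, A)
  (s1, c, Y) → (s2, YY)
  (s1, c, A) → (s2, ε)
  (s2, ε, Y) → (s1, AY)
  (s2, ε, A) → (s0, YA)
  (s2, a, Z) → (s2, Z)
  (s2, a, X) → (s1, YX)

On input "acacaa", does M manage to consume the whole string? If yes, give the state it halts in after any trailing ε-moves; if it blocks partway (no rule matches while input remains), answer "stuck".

(s0, acacaa, Z)
  read a, top Z: go to s2, push AAZ → (s2, cacaa, AAZ)
  ε-move, top A: go to s0, push YA → (s0, cacaa, YAAZ)
  read c, top Y: go to s2, push ε → (s2, acaa, AAZ)
  ε-move, top A: go to s0, push YA → (s0, acaa, YAAZ)
  read a, top Y: go to s0, push XA → (s0, caa, XAAAZ)
No transition for (s0, c, top X); M blocks with input caa remaining.

stuck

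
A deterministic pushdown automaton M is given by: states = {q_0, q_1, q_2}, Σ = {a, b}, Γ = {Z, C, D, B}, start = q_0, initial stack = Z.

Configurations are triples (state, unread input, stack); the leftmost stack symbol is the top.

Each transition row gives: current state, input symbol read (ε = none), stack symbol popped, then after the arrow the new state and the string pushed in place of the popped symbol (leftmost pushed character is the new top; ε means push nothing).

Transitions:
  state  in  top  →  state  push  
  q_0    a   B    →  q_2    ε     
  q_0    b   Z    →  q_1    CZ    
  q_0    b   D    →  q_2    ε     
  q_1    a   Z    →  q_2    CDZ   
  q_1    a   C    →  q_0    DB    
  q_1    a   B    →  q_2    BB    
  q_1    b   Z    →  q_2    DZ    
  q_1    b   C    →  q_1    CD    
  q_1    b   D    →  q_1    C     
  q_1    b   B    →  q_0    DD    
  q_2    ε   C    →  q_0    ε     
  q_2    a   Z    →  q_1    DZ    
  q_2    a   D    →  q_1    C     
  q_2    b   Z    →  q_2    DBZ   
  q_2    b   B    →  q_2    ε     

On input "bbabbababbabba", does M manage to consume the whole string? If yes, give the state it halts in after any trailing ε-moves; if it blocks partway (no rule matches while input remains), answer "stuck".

(q_0, bbabbababbabba, Z) ⊢ (q_1, babbababbabba, CZ) ⊢ (q_1, abbababbabba, CDZ) ⊢ (q_0, bbababbabba, DBDZ) ⊢ (q_2, bababbabba, BDZ) ⊢ (q_2, ababbabba, DZ) ⊢ (q_1, babbabba, CZ) ⊢ (q_1, abbabba, CDZ) ⊢ (q_0, bbabba, DBDZ) ⊢ (q_2, babba, BDZ) ⊢ (q_2, abba, DZ) ⊢ (q_1, bba, CZ) ⊢ (q_1, ba, CDZ) ⊢ (q_1, a, CDDZ) ⊢ (q_0, ε, DBDDZ)
All input consumed; M is in state q_0.

q_0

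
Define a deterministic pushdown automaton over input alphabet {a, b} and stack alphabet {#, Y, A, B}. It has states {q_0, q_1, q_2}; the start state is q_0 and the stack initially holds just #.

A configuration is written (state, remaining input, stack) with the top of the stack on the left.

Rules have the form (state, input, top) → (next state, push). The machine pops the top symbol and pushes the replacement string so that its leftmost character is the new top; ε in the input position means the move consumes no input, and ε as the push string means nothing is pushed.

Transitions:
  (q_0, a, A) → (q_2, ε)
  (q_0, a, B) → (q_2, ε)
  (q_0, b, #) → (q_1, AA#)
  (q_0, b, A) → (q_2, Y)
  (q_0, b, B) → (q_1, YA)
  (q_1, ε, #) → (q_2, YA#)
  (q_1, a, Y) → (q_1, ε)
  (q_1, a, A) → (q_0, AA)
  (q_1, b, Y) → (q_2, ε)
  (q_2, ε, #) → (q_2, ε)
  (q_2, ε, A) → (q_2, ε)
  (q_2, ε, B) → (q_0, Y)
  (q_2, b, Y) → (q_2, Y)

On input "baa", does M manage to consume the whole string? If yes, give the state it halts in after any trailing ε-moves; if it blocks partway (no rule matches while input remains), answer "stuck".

q_2

(q_0, baa, #)
  read b, top #: go to q_1, push AA# → (q_1, aa, AA#)
  read a, top A: go to q_0, push AA → (q_0, a, AAA#)
  read a, top A: go to q_2, push ε → (q_2, ε, AA#)
  ε-move, top A: go to q_2, push ε → (q_2, ε, A#)
  ε-move, top A: go to q_2, push ε → (q_2, ε, #)
  ε-move, top #: go to q_2, push ε → (q_2, ε, ε)
All input consumed; M is in state q_2.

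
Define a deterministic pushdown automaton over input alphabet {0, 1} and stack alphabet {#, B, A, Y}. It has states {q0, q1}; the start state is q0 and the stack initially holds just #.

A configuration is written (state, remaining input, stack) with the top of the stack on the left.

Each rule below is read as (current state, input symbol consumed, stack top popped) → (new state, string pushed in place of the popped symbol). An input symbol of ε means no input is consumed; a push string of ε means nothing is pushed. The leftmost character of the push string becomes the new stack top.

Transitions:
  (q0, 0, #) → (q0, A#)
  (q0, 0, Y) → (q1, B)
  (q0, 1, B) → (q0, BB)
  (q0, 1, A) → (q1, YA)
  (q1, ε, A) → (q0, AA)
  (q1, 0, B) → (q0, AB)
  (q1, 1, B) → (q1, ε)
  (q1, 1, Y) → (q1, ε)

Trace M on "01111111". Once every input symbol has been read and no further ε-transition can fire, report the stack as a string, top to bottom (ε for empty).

(q0, 01111111, #) ⊢ (q0, 1111111, A#) ⊢ (q1, 111111, YA#) ⊢ (q1, 11111, A#) ⊢ (q0, 11111, AA#) ⊢ (q1, 1111, YAA#) ⊢ (q1, 111, AA#) ⊢ (q0, 111, AAA#) ⊢ (q1, 11, YAAA#) ⊢ (q1, 1, AAA#) ⊢ (q0, 1, AAAA#) ⊢ (q1, ε, YAAAA#)
All input consumed in state q1 with stack YAAAA#.

YAAAA#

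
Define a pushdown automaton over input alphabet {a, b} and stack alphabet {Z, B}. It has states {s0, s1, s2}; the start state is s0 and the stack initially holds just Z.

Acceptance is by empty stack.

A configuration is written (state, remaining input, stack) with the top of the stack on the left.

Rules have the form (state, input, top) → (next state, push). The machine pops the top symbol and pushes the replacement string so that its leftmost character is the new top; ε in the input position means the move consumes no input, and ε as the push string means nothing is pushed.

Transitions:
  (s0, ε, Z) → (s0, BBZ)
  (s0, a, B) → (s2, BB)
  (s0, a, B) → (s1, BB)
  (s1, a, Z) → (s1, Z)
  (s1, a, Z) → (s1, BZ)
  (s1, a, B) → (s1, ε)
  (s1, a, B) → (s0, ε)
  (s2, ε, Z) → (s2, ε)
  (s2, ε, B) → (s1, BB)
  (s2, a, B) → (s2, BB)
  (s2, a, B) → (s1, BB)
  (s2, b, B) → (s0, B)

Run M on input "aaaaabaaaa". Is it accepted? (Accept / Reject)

No computation consumes all input and empties the stack.

Reject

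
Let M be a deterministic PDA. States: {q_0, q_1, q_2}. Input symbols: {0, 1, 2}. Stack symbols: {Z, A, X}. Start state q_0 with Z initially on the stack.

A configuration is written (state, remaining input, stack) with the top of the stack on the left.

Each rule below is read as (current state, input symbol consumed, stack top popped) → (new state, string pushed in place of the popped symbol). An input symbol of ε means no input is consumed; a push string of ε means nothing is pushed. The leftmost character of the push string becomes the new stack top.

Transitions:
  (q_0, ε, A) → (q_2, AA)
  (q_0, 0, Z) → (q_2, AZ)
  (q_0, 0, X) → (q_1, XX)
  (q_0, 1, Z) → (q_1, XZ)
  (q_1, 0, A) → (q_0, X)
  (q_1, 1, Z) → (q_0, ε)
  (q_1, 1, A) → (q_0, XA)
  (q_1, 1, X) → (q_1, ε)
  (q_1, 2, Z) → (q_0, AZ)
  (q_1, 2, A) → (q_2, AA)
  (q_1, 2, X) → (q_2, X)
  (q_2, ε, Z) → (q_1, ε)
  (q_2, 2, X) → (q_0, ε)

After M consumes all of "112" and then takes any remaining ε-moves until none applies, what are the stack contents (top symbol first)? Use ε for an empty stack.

(q_0, 112, Z) ⊢ (q_1, 12, XZ) ⊢ (q_1, 2, Z) ⊢ (q_0, ε, AZ) ⊢ (q_2, ε, AAZ)
All input consumed in state q_2 with stack AAZ.

AAZ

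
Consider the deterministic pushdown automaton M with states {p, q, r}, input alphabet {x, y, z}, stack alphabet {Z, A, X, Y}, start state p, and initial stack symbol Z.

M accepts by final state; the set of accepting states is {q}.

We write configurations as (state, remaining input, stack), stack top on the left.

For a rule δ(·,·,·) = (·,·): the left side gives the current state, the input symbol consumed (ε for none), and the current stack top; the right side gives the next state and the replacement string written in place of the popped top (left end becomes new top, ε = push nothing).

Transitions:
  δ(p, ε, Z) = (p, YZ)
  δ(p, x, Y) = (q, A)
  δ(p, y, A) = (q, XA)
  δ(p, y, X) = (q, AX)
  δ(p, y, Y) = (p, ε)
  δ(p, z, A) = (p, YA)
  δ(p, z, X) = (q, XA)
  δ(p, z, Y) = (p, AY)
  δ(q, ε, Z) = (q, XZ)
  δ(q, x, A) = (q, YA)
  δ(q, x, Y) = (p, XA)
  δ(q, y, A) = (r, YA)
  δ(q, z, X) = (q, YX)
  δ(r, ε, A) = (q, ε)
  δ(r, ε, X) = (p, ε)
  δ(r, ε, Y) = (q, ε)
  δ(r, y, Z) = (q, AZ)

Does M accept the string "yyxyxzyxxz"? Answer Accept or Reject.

(p, yyxyxzyxxz, Z) ⊢ (p, yyxyxzyxxz, YZ) ⊢ (p, yxyxzyxxz, Z) ⊢ (p, yxyxzyxxz, YZ) ⊢ (p, xyxzyxxz, Z) ⊢ (p, xyxzyxxz, YZ) ⊢ (q, yxzyxxz, AZ) ⊢ (r, xzyxxz, YAZ) ⊢ (q, xzyxxz, AZ) ⊢ (q, zyxxz, YAZ)
No transition applies at (q, zyxxz, YAZ); input not fully consumed.

Reject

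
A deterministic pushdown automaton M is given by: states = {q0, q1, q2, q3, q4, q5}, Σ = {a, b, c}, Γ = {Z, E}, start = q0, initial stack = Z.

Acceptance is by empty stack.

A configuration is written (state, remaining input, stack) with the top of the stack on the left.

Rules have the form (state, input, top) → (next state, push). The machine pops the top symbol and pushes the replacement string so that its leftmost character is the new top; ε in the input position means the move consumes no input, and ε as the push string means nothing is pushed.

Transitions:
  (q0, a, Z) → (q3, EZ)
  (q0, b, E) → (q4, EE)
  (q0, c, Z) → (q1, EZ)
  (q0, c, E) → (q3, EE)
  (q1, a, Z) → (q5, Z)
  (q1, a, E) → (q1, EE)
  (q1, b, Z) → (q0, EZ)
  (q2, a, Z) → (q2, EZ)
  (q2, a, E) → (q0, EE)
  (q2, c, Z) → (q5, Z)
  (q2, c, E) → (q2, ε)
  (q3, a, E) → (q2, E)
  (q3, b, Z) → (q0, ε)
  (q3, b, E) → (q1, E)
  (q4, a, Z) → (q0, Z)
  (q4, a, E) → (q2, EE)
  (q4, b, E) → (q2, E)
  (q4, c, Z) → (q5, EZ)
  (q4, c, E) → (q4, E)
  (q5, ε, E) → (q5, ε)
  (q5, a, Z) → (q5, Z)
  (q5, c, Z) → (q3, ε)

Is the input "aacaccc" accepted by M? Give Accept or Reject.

Accept

(q0, aacaccc, Z)
  read a, top Z: go to q3, push EZ → (q3, acaccc, EZ)
  read a, top E: go to q2, push E → (q2, caccc, EZ)
  read c, top E: go to q2, push ε → (q2, accc, Z)
  read a, top Z: go to q2, push EZ → (q2, ccc, EZ)
  read c, top E: go to q2, push ε → (q2, cc, Z)
  read c, top Z: go to q5, push Z → (q5, c, Z)
  read c, top Z: go to q3, push ε → (q3, ε, ε)
All input consumed and the stack is empty.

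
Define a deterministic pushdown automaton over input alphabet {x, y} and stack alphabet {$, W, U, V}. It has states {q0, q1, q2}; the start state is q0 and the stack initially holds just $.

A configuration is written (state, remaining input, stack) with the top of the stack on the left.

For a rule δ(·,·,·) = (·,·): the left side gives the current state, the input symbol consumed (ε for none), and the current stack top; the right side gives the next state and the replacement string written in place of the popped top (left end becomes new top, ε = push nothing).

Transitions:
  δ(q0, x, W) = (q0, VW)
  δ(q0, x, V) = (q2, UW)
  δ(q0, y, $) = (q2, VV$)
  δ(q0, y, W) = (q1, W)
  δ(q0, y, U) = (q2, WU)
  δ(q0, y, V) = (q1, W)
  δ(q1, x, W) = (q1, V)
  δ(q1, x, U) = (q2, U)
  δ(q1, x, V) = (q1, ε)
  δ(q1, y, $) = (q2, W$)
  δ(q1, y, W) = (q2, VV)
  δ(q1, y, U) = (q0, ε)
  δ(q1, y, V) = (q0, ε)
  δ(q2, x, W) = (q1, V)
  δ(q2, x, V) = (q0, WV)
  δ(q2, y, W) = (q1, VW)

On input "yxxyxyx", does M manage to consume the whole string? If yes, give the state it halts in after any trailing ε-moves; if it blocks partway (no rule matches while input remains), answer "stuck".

q0

(q0, yxxyxyx, $) ⊢ (q2, xxyxyx, VV$) ⊢ (q0, xyxyx, WVV$) ⊢ (q0, yxyx, VWVV$) ⊢ (q1, xyx, WWVV$) ⊢ (q1, yx, VWVV$) ⊢ (q0, x, WVV$) ⊢ (q0, ε, VWVV$)
All input consumed; M is in state q0.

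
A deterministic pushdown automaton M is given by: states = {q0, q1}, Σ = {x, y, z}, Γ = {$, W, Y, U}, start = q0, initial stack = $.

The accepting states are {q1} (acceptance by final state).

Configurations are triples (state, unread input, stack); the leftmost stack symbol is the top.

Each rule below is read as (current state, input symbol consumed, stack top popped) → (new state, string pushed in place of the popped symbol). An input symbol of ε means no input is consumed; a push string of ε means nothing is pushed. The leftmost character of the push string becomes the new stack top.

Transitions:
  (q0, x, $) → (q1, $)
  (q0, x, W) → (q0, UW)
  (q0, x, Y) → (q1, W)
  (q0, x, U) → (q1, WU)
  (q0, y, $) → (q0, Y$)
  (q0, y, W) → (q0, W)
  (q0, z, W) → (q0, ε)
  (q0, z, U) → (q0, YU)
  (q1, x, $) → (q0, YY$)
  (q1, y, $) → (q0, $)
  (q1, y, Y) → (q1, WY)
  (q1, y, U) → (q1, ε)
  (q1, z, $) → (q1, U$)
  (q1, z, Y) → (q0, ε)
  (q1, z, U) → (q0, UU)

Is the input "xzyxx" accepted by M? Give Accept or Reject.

Accept

(q0, xzyxx, $)
  read x, top $: go to q1, push $ → (q1, zyxx, $)
  read z, top $: go to q1, push U$ → (q1, yxx, U$)
  read y, top U: go to q1, push ε → (q1, xx, $)
  read x, top $: go to q0, push YY$ → (q0, x, YY$)
  read x, top Y: go to q1, push W → (q1, ε, WY$)
All input consumed; state q1 ∈ F.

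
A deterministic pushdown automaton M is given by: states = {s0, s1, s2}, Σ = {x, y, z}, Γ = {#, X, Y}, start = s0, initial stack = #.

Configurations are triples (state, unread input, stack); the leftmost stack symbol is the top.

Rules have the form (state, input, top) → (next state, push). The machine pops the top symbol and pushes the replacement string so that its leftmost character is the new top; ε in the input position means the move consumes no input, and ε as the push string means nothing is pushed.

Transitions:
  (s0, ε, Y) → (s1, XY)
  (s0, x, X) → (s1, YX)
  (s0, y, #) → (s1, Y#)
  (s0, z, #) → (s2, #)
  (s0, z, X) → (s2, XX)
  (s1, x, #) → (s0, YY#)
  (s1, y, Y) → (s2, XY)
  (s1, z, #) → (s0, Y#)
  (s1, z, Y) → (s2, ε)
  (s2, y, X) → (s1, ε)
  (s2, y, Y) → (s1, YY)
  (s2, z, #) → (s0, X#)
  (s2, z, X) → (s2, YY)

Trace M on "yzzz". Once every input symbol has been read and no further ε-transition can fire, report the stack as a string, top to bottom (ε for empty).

XX#

(s0, yzzz, #)
  read y, top #: go to s1, push Y# → (s1, zzz, Y#)
  read z, top Y: go to s2, push ε → (s2, zz, #)
  read z, top #: go to s0, push X# → (s0, z, X#)
  read z, top X: go to s2, push XX → (s2, ε, XX#)
All input consumed in state s2 with stack XX#.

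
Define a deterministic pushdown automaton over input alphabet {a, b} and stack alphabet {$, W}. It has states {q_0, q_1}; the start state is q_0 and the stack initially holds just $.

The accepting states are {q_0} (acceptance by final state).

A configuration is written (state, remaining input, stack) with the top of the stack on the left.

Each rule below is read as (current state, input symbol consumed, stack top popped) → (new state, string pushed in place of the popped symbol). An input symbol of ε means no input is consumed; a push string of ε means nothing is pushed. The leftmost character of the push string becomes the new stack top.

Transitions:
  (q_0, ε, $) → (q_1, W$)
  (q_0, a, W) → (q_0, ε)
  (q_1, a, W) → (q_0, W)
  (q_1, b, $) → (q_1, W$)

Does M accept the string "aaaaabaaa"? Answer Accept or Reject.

(q_0, aaaaabaaa, $) ⊢ (q_1, aaaaabaaa, W$) ⊢ (q_0, aaaabaaa, W$) ⊢ (q_0, aaabaaa, $) ⊢ (q_1, aaabaaa, W$) ⊢ (q_0, aabaaa, W$) ⊢ (q_0, abaaa, $) ⊢ (q_1, abaaa, W$) ⊢ (q_0, baaa, W$)
No transition applies at (q_0, baaa, W$); input not fully consumed.

Reject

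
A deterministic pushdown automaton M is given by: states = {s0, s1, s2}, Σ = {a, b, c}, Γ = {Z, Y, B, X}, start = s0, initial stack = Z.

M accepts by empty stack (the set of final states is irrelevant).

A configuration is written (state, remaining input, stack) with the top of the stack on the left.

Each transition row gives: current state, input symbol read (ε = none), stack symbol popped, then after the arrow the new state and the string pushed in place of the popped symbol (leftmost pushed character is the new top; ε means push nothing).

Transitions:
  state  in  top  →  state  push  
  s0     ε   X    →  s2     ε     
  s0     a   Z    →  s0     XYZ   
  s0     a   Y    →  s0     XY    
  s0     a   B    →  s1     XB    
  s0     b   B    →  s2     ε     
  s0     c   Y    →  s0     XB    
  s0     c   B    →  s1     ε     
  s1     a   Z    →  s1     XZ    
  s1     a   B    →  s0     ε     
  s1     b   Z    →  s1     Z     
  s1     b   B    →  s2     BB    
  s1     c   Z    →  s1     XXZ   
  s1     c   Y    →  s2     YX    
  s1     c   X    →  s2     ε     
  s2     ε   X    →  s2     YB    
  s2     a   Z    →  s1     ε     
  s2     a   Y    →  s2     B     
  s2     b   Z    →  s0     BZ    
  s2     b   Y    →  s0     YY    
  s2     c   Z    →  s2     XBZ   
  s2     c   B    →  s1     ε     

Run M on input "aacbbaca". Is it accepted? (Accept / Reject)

Accept

(s0, aacbbaca, Z)
  read a, top Z: go to s0, push XYZ → (s0, acbbaca, XYZ)
  ε-move, top X: go to s2, push ε → (s2, acbbaca, YZ)
  read a, top Y: go to s2, push B → (s2, cbbaca, BZ)
  read c, top B: go to s1, push ε → (s1, bbaca, Z)
  read b, top Z: go to s1, push Z → (s1, baca, Z)
  read b, top Z: go to s1, push Z → (s1, aca, Z)
  read a, top Z: go to s1, push XZ → (s1, ca, XZ)
  read c, top X: go to s2, push ε → (s2, a, Z)
  read a, top Z: go to s1, push ε → (s1, ε, ε)
All input consumed and the stack is empty.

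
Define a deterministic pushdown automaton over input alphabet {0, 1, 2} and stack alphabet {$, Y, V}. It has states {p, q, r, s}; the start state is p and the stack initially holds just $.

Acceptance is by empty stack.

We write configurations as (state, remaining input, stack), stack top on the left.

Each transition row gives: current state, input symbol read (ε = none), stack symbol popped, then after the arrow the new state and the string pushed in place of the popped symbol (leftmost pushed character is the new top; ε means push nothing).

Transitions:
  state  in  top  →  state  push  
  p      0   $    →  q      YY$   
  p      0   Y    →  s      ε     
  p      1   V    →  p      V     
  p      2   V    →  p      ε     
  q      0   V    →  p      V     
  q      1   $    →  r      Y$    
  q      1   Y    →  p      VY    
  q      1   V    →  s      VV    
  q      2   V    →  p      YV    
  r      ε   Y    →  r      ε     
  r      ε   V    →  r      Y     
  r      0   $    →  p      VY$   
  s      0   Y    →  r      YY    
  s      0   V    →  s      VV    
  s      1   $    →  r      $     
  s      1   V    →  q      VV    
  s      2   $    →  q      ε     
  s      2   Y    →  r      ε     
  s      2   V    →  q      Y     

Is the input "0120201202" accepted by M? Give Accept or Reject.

(p, 0120201202, $) ⊢ (q, 120201202, YY$) ⊢ (p, 20201202, VYY$) ⊢ (p, 0201202, YY$) ⊢ (s, 201202, Y$) ⊢ (r, 01202, $) ⊢ (p, 1202, VY$) ⊢ (p, 202, VY$) ⊢ (p, 02, Y$) ⊢ (s, 2, $) ⊢ (q, ε, ε)
All input consumed and the stack is empty.

Accept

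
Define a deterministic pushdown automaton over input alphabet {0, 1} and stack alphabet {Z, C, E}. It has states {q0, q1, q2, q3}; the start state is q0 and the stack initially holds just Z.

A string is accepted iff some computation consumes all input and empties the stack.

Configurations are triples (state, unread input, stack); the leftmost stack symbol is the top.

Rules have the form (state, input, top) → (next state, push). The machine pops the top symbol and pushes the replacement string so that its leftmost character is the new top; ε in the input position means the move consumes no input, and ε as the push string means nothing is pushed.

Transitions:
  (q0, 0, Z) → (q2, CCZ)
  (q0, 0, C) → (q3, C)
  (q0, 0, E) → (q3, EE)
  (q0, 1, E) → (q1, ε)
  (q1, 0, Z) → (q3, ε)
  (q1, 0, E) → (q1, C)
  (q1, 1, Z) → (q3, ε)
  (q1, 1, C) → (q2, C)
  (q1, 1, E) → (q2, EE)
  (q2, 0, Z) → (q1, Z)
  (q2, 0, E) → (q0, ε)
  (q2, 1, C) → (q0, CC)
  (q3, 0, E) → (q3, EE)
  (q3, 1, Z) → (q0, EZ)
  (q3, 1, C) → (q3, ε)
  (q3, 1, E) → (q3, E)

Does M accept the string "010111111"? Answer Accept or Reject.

Accept

(q0, 010111111, Z)
  read 0, top Z: go to q2, push CCZ → (q2, 10111111, CCZ)
  read 1, top C: go to q0, push CC → (q0, 0111111, CCCZ)
  read 0, top C: go to q3, push C → (q3, 111111, CCCZ)
  read 1, top C: go to q3, push ε → (q3, 11111, CCZ)
  read 1, top C: go to q3, push ε → (q3, 1111, CZ)
  read 1, top C: go to q3, push ε → (q3, 111, Z)
  read 1, top Z: go to q0, push EZ → (q0, 11, EZ)
  read 1, top E: go to q1, push ε → (q1, 1, Z)
  read 1, top Z: go to q3, push ε → (q3, ε, ε)
All input consumed and the stack is empty.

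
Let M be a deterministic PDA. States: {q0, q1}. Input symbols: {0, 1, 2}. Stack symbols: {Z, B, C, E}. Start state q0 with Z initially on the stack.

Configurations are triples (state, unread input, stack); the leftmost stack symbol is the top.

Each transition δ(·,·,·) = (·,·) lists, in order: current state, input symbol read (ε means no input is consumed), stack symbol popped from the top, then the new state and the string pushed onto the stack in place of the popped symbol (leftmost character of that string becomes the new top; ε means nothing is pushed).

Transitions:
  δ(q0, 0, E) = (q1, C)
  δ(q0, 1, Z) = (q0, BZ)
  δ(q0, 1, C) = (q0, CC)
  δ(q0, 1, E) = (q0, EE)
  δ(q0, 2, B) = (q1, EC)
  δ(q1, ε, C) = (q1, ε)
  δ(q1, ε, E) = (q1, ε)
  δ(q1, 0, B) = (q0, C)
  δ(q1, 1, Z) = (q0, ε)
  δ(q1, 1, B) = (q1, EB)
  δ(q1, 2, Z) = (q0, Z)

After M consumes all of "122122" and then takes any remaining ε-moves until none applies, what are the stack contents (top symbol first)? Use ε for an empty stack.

(q0, 122122, Z)
  read 1, top Z: go to q0, push BZ → (q0, 22122, BZ)
  read 2, top B: go to q1, push EC → (q1, 2122, ECZ)
  ε-move, top E: go to q1, push ε → (q1, 2122, CZ)
  ε-move, top C: go to q1, push ε → (q1, 2122, Z)
  read 2, top Z: go to q0, push Z → (q0, 122, Z)
  read 1, top Z: go to q0, push BZ → (q0, 22, BZ)
  read 2, top B: go to q1, push EC → (q1, 2, ECZ)
  ε-move, top E: go to q1, push ε → (q1, 2, CZ)
  ε-move, top C: go to q1, push ε → (q1, 2, Z)
  read 2, top Z: go to q0, push Z → (q0, ε, Z)
All input consumed in state q0 with stack Z.

Z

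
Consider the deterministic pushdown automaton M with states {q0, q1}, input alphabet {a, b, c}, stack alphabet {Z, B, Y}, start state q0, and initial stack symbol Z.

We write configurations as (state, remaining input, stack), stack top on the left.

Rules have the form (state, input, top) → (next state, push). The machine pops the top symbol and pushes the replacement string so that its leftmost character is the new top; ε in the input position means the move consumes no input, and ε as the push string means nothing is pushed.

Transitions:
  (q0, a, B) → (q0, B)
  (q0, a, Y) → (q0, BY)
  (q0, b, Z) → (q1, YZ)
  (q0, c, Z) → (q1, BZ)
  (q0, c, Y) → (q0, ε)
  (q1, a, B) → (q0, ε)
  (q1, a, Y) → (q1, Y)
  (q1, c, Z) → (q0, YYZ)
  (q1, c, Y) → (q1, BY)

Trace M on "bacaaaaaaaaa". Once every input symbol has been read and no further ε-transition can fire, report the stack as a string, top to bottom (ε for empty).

(q0, bacaaaaaaaaa, Z)
  read b, top Z: go to q1, push YZ → (q1, acaaaaaaaaa, YZ)
  read a, top Y: go to q1, push Y → (q1, caaaaaaaaa, YZ)
  read c, top Y: go to q1, push BY → (q1, aaaaaaaaa, BYZ)
  read a, top B: go to q0, push ε → (q0, aaaaaaaa, YZ)
  read a, top Y: go to q0, push BY → (q0, aaaaaaa, BYZ)
  read a, top B: go to q0, push B → (q0, aaaaaa, BYZ)
  read a, top B: go to q0, push B → (q0, aaaaa, BYZ)
  read a, top B: go to q0, push B → (q0, aaaa, BYZ)
  read a, top B: go to q0, push B → (q0, aaa, BYZ)
  read a, top B: go to q0, push B → (q0, aa, BYZ)
  read a, top B: go to q0, push B → (q0, a, BYZ)
  read a, top B: go to q0, push B → (q0, ε, BYZ)
All input consumed in state q0 with stack BYZ.

BYZ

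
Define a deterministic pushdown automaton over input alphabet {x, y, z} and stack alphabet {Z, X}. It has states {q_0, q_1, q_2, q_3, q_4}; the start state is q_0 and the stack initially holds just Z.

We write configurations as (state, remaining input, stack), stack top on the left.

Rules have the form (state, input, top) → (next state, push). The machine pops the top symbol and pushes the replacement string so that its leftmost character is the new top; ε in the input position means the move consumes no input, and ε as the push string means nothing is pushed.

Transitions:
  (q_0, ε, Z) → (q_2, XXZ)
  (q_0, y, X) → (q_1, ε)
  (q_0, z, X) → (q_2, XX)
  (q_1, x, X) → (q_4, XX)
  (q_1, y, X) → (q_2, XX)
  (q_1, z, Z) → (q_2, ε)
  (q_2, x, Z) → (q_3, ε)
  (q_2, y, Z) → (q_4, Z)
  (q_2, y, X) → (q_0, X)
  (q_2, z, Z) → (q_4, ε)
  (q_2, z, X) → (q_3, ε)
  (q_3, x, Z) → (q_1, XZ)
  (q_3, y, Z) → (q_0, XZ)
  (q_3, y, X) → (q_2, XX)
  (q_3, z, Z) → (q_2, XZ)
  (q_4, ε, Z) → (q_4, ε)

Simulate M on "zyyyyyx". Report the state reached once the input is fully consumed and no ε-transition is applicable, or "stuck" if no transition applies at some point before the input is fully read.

(q_0, zyyyyyx, Z)
  ε-move, top Z: go to q_2, push XXZ → (q_2, zyyyyyx, XXZ)
  read z, top X: go to q_3, push ε → (q_3, yyyyyx, XZ)
  read y, top X: go to q_2, push XX → (q_2, yyyyx, XXZ)
  read y, top X: go to q_0, push X → (q_0, yyyx, XXZ)
  read y, top X: go to q_1, push ε → (q_1, yyx, XZ)
  read y, top X: go to q_2, push XX → (q_2, yx, XXZ)
  read y, top X: go to q_0, push X → (q_0, x, XXZ)
No transition for (q_0, x, top X); M blocks with input x remaining.

stuck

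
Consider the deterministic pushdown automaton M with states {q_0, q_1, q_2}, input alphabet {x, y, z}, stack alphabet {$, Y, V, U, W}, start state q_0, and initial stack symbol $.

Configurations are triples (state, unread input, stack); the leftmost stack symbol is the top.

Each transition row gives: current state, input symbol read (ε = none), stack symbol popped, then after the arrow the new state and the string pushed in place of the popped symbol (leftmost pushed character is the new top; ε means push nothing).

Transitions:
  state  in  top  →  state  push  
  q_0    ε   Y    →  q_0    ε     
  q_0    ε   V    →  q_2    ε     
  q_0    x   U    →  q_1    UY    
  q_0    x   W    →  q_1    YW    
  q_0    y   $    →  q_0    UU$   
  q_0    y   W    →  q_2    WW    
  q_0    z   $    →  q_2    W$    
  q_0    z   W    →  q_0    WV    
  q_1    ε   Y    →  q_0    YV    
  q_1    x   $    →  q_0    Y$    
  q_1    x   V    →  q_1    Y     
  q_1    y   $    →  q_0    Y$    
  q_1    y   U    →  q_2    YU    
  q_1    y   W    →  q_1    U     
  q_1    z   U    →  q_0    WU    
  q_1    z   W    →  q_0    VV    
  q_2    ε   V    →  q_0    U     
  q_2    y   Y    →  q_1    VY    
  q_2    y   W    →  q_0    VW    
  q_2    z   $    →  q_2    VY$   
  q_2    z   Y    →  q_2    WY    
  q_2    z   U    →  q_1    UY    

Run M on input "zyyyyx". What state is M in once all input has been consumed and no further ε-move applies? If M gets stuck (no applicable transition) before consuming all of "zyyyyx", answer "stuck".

stuck

(q_0, zyyyyx, $)
  read z, top $: go to q_2, push W$ → (q_2, yyyyx, W$)
  read y, top W: go to q_0, push VW → (q_0, yyyx, VW$)
  ε-move, top V: go to q_2, push ε → (q_2, yyyx, W$)
  read y, top W: go to q_0, push VW → (q_0, yyx, VW$)
  ε-move, top V: go to q_2, push ε → (q_2, yyx, W$)
  read y, top W: go to q_0, push VW → (q_0, yx, VW$)
  ε-move, top V: go to q_2, push ε → (q_2, yx, W$)
  read y, top W: go to q_0, push VW → (q_0, x, VW$)
  ε-move, top V: go to q_2, push ε → (q_2, x, W$)
No transition for (q_2, x, top W); M blocks with input x remaining.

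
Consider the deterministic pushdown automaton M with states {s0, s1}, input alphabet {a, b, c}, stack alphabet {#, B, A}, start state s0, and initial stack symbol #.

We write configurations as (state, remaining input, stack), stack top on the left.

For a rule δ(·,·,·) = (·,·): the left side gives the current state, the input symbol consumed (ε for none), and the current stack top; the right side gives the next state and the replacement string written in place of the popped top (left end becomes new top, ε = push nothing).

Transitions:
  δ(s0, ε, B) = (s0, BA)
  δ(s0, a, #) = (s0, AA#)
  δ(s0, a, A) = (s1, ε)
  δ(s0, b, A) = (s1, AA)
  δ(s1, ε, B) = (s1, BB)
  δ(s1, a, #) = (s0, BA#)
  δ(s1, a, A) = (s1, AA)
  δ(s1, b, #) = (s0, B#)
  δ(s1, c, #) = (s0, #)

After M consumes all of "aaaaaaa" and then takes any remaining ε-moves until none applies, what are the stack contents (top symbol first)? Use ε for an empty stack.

AAAAAA#

(s0, aaaaaaa, #) ⊢ (s0, aaaaaa, AA#) ⊢ (s1, aaaaa, A#) ⊢ (s1, aaaa, AA#) ⊢ (s1, aaa, AAA#) ⊢ (s1, aa, AAAA#) ⊢ (s1, a, AAAAA#) ⊢ (s1, ε, AAAAAA#)
All input consumed in state s1 with stack AAAAAA#.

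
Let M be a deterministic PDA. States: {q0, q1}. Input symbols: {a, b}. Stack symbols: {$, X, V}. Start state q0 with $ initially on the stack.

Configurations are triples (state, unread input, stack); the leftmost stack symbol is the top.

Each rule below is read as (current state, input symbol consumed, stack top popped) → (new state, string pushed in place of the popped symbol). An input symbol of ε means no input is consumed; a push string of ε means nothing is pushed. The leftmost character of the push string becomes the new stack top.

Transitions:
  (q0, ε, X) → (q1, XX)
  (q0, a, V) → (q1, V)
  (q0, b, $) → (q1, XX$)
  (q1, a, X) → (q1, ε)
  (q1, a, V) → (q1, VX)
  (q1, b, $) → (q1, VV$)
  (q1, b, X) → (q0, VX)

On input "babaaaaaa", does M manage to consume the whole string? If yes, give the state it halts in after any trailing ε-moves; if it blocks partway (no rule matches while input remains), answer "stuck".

(q0, babaaaaaa, $) ⊢ (q1, abaaaaaa, XX$) ⊢ (q1, baaaaaa, X$) ⊢ (q0, aaaaaa, VX$) ⊢ (q1, aaaaa, VX$) ⊢ (q1, aaaa, VXX$) ⊢ (q1, aaa, VXXX$) ⊢ (q1, aa, VXXXX$) ⊢ (q1, a, VXXXXX$) ⊢ (q1, ε, VXXXXXX$)
All input consumed; M is in state q1.

q1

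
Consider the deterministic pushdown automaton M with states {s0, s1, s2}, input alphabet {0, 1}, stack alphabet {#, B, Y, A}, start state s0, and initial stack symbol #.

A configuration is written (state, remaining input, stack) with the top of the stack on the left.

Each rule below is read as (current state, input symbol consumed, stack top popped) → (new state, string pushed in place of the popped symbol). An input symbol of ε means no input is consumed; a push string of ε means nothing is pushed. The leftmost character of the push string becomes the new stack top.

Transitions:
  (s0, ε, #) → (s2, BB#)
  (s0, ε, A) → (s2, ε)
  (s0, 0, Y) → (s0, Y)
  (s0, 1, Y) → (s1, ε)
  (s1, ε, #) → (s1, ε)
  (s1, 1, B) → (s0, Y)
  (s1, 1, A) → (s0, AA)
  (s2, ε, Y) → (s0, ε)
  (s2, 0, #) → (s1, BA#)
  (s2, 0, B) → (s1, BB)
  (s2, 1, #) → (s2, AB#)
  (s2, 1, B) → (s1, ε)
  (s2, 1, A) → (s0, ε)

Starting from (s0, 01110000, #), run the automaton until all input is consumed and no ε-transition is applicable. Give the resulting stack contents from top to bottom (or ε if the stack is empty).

YB#

(s0, 01110000, #)
  ε-move, top #: go to s2, push BB# → (s2, 01110000, BB#)
  read 0, top B: go to s1, push BB → (s1, 1110000, BBB#)
  read 1, top B: go to s0, push Y → (s0, 110000, YBB#)
  read 1, top Y: go to s1, push ε → (s1, 10000, BB#)
  read 1, top B: go to s0, push Y → (s0, 0000, YB#)
  read 0, top Y: go to s0, push Y → (s0, 000, YB#)
  read 0, top Y: go to s0, push Y → (s0, 00, YB#)
  read 0, top Y: go to s0, push Y → (s0, 0, YB#)
  read 0, top Y: go to s0, push Y → (s0, ε, YB#)
All input consumed in state s0 with stack YB#.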